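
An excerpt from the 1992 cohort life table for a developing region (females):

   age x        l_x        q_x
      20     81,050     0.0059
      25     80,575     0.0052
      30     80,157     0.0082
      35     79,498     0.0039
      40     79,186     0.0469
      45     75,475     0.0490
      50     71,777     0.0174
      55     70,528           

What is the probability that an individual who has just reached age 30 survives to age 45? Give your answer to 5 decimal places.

The conditional survival probability is l_45/l_30 = 75,475/80,157 = 0.941590.

0.94159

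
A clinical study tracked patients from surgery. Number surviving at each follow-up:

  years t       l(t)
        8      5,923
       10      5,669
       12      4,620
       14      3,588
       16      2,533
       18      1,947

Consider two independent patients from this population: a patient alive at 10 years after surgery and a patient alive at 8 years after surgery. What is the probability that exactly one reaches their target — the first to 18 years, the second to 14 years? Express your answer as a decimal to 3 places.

0.533

p₁ = l(18)/l(10) = 1,947/5,669 = 0.343447; p₂ = l(14)/l(8) = 3,588/5,923 = 0.605774.
P(exactly one) = p₁(1−p₂) + (1−p₁)p₂ = 0.135396 + 0.397723 = 0.533118.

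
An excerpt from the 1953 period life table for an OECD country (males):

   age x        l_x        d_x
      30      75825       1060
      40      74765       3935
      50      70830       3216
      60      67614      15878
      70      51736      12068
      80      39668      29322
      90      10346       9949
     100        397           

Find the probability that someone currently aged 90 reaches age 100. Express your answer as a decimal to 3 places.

We want 10p90 = l_100/l_90.
The conditional survival probability is l_100/l_90 = 397/10346 = 0.038372.

0.038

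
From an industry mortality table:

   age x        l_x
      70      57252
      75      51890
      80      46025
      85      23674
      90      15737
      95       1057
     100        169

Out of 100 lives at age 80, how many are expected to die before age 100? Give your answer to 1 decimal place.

The relevant probability is 1 − 169/46025 = 0.996328.
Expected number = 100 × 0.996328 = 99.6.

99.6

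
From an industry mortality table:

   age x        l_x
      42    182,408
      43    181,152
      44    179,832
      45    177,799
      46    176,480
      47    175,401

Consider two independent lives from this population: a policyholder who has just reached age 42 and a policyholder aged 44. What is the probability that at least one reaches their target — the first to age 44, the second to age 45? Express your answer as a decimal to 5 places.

0.99984

p₁ = l_44/l_42 = 179,832/182,408 = 0.985878; p₂ = l_45/l_44 = 177,799/179,832 = 0.988695.
P(at least one) = 1 − (1−p₁)(1−p₂) = 1 − 0.014122 × 0.011305 = 0.999840.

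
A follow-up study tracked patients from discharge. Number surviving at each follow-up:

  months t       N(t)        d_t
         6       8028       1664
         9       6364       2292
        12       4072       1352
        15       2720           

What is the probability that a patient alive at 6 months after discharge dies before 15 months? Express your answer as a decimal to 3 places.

0.661

P(die before 15 | alive at 6) = 1 − N(15)/N(6) = 1 − 2720/8028 = (5308)/8028 = 0.661186.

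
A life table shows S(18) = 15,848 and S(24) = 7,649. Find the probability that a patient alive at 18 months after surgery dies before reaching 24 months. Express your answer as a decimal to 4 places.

P(die before 24 | alive at 18) = 1 − S(24)/S(18) = 1 − 7,649/15,848 = (8,199)/15,848 = 0.517352.

0.5174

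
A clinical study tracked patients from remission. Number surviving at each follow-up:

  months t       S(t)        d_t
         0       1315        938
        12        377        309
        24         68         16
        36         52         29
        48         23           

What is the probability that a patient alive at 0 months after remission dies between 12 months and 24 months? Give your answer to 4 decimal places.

0.2350

This is the probability of reaching 12 but not 24, conditional on being alive at 0: (S(12) − S(24)) / S(0).
= (377 − 68) / 1315 = 309 / 1315 = 0.234981.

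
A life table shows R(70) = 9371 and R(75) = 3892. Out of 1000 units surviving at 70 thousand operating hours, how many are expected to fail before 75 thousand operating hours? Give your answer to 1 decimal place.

584.7

The relevant probability is 1 − 3892/9371 = 0.584676.
Expected number = 1000 × 0.584676 = 584.7.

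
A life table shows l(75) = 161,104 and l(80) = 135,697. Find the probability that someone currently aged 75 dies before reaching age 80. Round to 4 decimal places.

0.1577

P(die before 80 | alive at 75) = 1 − l(80)/l(75) = 1 − 135,697/161,104 = (25,407)/161,104 = 0.157706.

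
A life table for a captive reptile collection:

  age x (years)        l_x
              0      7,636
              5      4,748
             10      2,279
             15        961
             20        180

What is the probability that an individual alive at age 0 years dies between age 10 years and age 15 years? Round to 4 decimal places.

This is the probability of reaching 10 but not 15, conditional on being alive at 0: (l_10 − l_15) / l_0.
= (2,279 − 961) / 7,636 = 1,318 / 7,636 = 0.172603.

0.1726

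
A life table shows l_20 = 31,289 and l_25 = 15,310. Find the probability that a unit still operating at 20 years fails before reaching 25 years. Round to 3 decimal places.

0.511

P(fail before 25 | operational at 20) = 1 − l_25/l_20 = 1 − 15,310/31,289 = (15,979)/31,289 = 0.510691.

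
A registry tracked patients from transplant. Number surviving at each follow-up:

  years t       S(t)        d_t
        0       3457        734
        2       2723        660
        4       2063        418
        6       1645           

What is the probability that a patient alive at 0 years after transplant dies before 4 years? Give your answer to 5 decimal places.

0.40324

P(die before 4 | alive at 0) = 1 − S(4)/S(0) = 1 − 2063/3457 = (1394)/3457 = 0.403240.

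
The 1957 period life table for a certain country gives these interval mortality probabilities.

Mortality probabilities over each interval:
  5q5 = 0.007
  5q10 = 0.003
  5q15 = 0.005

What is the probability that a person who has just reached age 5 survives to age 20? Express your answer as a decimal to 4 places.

0.9851

The overall survival probability is (1 − 0.007) × (1 − 0.003) × (1 − 0.005).
= 0.993 × 0.997 × 0.995 = 0.985071.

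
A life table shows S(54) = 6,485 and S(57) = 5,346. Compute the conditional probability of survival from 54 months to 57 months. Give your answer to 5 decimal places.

0.82436

The conditional survival probability is S(57)/S(54) = 5,346/6,485 = 0.824364.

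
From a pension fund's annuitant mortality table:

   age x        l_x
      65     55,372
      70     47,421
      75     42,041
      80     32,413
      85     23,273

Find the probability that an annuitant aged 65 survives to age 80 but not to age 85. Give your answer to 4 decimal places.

We want 15|5q65 = (l_80 − l_85)/l_65.
This is the probability of reaching 80 but not 85, conditional on being alive at 65: (l_80 − l_85) / l_65.
= (32,413 − 23,273) / 55,372 = 9,140 / 55,372 = 0.165065.

0.1651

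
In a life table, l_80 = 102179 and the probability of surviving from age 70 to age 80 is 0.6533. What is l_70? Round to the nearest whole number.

156404

l_70 = l_80 / p = 102179 / 0.6533 = 156404.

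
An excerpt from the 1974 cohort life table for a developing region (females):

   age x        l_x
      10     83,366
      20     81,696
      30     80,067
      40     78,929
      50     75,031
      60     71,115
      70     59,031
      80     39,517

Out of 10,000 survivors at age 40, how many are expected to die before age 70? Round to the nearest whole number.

The relevant probability is 1 − 59,031/78,929 = 0.252100.
Expected number = 10,000 × 0.252100 = 2521.

2521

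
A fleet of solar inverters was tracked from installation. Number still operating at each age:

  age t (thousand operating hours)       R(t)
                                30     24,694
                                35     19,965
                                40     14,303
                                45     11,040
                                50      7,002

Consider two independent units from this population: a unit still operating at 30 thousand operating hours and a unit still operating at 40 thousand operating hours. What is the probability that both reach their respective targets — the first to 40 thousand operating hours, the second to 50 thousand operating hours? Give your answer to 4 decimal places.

0.2836

p₁ = R(40)/R(30) = 14,303/24,694 = 0.579210; p₂ = R(50)/R(40) = 7,002/14,303 = 0.489548.
P(both) = p₁ × p₂ = 0.579210 × 0.489548 = 0.283551.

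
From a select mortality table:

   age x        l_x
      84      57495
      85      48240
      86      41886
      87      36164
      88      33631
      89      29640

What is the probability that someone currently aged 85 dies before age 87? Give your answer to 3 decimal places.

P(die before 87 | alive at 85) = 1 − l_87/l_85 = 1 − 36164/48240 = (12076)/48240 = 0.250332.

0.250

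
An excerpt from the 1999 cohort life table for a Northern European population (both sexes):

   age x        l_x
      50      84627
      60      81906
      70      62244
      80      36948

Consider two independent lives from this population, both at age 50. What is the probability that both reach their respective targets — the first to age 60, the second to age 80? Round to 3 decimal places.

0.423

p₁ = l_60/l_50 = 81906/84627 = 0.967847; p₂ = l_80/l_50 = 36948/84627 = 0.436598.
P(both) = p₁ × p₂ = 0.967847 × 0.436598 = 0.422560.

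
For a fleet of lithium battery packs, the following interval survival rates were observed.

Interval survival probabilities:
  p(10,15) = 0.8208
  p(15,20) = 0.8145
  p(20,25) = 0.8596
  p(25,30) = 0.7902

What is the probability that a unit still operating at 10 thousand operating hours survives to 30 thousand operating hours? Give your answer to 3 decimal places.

P(survive 10→30) = 0.8208 × 0.8145 × 0.8596 × 0.7902.
= 0.454111.

0.454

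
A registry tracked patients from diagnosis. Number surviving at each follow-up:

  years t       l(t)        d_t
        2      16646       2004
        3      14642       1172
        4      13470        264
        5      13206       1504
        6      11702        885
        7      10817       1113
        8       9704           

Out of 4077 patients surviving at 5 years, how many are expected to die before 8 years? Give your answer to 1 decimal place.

The relevant probability is 1 − 9704/13206 = 0.265182.
Expected number = 4077 × 0.265182 = 1081.1.

1081.1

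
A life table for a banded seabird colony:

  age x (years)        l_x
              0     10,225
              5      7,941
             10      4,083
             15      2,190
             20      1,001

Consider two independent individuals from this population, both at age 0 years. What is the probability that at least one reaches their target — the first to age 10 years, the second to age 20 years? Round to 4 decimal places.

0.4581

p₁ = l_10/l_0 = 4,083/10,225 = 0.399315; p₂ = l_20/l_0 = 1,001/10,225 = 0.097897.
P(at least one) = 1 − (1−p₁)(1−p₂) = 1 − 0.600685 × 0.902103 = 0.458120.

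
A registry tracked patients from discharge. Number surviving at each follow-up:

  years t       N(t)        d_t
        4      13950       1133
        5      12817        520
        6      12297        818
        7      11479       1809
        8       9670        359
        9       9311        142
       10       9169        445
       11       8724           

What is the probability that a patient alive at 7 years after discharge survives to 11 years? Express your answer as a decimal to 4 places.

0.7600

The conditional survival probability is N(11)/N(7) = 8724/11479 = 0.759997.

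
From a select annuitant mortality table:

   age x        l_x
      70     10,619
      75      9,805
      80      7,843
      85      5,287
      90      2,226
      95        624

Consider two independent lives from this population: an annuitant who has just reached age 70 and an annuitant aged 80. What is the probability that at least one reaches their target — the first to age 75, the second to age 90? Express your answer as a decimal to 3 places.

0.945

p₁ = l_75/l_70 = 9,805/10,619 = 0.923345; p₂ = l_90/l_80 = 2,226/7,843 = 0.283820.
P(at least one) = 1 − (1−p₁)(1−p₂) = 1 − 0.076655 × 0.716180 = 0.945101.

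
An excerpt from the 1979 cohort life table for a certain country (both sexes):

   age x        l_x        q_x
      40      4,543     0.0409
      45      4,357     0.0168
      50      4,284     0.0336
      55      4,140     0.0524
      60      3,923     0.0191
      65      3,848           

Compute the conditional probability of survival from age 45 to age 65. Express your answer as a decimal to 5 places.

We want 20p45 = l_65/l_45.
The conditional survival probability is l_65/l_45 = 3,848/4,357 = 0.883176.

0.88318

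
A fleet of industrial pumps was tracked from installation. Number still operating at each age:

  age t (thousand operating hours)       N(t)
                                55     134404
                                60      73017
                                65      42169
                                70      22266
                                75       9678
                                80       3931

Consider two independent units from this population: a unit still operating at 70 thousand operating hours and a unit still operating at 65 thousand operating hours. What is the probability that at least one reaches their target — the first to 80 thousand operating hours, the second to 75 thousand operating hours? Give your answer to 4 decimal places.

p₁ = N(80)/N(70) = 3931/22266 = 0.176547; p₂ = N(75)/N(65) = 9678/42169 = 0.229505.
P(at least one) = 1 − (1−p₁)(1−p₂) = 1 − 0.823453 × 0.770495 = 0.365534.

0.3655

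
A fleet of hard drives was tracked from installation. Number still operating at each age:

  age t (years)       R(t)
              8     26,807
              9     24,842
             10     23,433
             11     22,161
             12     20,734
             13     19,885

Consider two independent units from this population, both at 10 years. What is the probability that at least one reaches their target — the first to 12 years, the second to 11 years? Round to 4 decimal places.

0.9937

p₁ = R(12)/R(10) = 20,734/23,433 = 0.884821; p₂ = R(11)/R(10) = 22,161/23,433 = 0.945718.
P(at least one) = 1 − (1−p₁)(1−p₂) = 1 − 0.115179 × 0.054282 = 0.993748.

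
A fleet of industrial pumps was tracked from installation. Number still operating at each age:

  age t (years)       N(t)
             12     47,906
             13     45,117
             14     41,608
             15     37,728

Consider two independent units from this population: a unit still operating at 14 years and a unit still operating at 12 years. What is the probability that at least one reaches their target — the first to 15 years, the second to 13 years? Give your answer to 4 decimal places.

0.9946

p₁ = N(15)/N(14) = 37,728/41,608 = 0.906749; p₂ = N(13)/N(12) = 45,117/47,906 = 0.941782.
P(at least one) = 1 − (1−p₁)(1−p₂) = 1 − 0.093251 × 0.058218 = 0.994571.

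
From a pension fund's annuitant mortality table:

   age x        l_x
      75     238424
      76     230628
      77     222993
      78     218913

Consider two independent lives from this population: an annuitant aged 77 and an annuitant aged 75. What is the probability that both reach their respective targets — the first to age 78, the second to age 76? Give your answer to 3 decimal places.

0.950

p₁ = l_78/l_77 = 218913/222993 = 0.981703; p₂ = l_76/l_75 = 230628/238424 = 0.967302.
P(both) = p₁ × p₂ = 0.981703 × 0.967302 = 0.949603.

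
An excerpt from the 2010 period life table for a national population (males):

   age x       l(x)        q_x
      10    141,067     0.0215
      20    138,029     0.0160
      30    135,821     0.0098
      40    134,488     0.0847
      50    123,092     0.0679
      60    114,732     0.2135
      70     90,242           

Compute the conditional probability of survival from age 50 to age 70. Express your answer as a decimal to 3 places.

The conditional survival probability is l(70)/l(50) = 90,242/123,092 = 0.733126.

0.733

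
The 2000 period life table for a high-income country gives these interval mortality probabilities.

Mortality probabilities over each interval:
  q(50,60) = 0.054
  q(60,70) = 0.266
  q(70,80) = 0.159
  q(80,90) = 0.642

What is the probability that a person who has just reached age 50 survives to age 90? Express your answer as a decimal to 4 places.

0.2091

Chaining the interval survival probabilities: (1 − 0.054) × (1 − 0.266) × (1 − 0.159) × (1 − 0.642).
= 0.946 × 0.734 × 0.841 × 0.358 = 0.209058.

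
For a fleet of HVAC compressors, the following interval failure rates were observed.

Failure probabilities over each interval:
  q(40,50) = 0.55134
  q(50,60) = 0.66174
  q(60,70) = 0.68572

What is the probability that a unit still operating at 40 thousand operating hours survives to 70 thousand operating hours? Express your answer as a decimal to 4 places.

Survival from 40 to 70 is the product of surviving each interval: (1 − 0.55134) × (1 − 0.66174) × (1 − 0.68572).
= 0.44866 × 0.33826 × 0.31428 = 0.047696.

0.0477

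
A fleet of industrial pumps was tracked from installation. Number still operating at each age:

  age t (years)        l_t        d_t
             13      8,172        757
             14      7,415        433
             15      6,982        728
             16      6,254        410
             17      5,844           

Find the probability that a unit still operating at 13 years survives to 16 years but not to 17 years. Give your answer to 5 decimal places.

This is the probability of reaching 16 but not 17, conditional on being operational at 13: (l_16 − l_17) / l_13.
= (6,254 − 5,844) / 8,172 = 410 / 8,172 = 0.050171.

0.05017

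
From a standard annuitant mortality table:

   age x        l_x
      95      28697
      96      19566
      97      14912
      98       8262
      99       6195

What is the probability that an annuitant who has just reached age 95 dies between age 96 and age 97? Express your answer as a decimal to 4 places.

0.1622

We want 1|1q95 = (l_96 − l_97)/l_95.
This is the probability of reaching 96 but not 97, conditional on being alive at 95: (l_96 − l_97) / l_95.
= (19566 − 14912) / 28697 = 4654 / 28697 = 0.162177.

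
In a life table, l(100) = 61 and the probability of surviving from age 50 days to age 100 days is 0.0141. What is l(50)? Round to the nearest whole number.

l(50) = l(100) / p = 61 / 0.0141 = 4326.

4326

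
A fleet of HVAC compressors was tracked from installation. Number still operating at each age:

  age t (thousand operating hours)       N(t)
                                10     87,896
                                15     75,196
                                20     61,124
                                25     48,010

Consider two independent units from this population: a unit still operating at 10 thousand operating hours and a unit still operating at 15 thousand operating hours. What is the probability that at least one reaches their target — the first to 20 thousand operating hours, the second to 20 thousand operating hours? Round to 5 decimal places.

p₁ = N(20)/N(10) = 61,124/87,896 = 0.695413; p₂ = N(20)/N(15) = 61,124/75,196 = 0.812862.
P(at least one) = 1 − (1−p₁)(1−p₂) = 1 − 0.304587 × 0.187138 = 0.943000.

0.94300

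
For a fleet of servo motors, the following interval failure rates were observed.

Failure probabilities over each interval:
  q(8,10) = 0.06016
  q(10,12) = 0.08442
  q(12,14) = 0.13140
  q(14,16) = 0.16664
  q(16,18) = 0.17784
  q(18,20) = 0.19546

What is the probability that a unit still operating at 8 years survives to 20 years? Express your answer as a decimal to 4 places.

P(survive 8→20) = (1 − 0.06016) × (1 − 0.08442) × (1 − 0.13140) × (1 − 0.16664) × (1 − 0.17784) × (1 − 0.19546).
= 0.93984 × 0.91558 × 0.86860 × 0.83336 × 0.82216 × 0.80454 = 0.412009.

0.4120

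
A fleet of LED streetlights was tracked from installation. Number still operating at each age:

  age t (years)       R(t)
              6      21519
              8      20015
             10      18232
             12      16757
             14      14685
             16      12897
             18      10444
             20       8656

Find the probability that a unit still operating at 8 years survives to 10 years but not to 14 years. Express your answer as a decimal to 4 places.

This is the probability of reaching 10 but not 14, conditional on being operational at 8: (R(10) − R(14)) / R(8).
= (18232 − 14685) / 20015 = 3547 / 20015 = 0.177217.

0.1772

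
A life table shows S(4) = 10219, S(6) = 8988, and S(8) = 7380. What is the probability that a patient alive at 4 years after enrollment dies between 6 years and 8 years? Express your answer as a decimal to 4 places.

This is the probability of reaching 6 but not 8, conditional on being alive at 4: (S(6) − S(8)) / S(4).
= (8988 − 7380) / 10219 = 1608 / 10219 = 0.157354.

0.1574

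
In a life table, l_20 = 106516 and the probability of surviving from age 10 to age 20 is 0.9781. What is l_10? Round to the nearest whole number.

l_10 = l_20 / p = 106516 / 0.9781 = 108901.

108901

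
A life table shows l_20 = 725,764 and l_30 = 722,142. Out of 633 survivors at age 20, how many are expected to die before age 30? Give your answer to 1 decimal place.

3.2

The relevant probability is 1 − 722,142/725,764 = 0.004991.
Expected number = 633 × 0.004991 = 3.2.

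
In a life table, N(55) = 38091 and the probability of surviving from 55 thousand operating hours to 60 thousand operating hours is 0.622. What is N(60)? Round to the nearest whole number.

23693

N(60) = N(55) × p = 38091 × 0.622 = 23693.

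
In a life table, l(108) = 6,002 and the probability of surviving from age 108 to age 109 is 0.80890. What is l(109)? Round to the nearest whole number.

l(109) = l(108) × p = 6,002 × 0.80890 = 4855.

4855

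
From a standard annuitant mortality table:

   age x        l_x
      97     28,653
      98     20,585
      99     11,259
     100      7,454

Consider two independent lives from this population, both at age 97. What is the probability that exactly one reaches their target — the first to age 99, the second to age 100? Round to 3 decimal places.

p₁ = l_99/l_97 = 11,259/28,653 = 0.392943; p₂ = l_100/l_97 = 7,454/28,653 = 0.260147.
P(exactly one) = p₁(1−p₂) + (1−p₁)p₂ = 0.290720 + 0.157924 = 0.448644.

0.449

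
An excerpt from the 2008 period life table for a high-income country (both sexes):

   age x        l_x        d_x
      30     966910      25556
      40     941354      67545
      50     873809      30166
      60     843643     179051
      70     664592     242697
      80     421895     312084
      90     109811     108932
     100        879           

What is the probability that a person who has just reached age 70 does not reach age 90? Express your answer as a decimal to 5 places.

P(die before 90 | alive at 70) = 1 − l_90/l_70 = 1 − 109811/664592 = (554781)/664592 = 0.834769.

0.83477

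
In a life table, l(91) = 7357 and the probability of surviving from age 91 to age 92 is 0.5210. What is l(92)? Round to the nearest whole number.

l(92) = l(91) × p = 7357 × 0.5210 = 3833.

3833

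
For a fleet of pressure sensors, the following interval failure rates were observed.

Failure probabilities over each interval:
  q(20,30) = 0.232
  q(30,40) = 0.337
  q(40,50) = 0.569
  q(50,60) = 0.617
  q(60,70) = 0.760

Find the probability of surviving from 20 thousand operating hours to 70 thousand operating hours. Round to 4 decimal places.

Survival from 20 to 70 is the product of surviving each interval: (1 − 0.232) × (1 − 0.337) × (1 − 0.569) × (1 − 0.617) × (1 − 0.760).
= 0.768 × 0.663 × 0.431 × 0.383 × 0.240 = 0.020173.

0.0202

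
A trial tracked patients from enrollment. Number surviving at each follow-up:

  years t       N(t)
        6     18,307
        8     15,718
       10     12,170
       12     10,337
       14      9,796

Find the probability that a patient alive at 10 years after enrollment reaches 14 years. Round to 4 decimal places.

0.8049

The conditional survival probability is N(14)/N(10) = 9,796/12,170 = 0.804930.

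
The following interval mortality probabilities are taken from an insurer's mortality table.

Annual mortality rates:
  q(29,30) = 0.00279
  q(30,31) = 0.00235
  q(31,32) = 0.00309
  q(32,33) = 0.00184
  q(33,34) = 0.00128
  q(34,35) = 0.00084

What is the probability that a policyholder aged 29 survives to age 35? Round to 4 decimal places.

P(survive 29→35) = (1 − 0.00279) × (1 − 0.00235) × (1 − 0.00309) × (1 − 0.00184) × (1 − 0.00128) × (1 − 0.00084).
= 0.99721 × 0.99765 × 0.99691 × 0.99816 × 0.99872 × 0.99916 = 0.987870.

0.9879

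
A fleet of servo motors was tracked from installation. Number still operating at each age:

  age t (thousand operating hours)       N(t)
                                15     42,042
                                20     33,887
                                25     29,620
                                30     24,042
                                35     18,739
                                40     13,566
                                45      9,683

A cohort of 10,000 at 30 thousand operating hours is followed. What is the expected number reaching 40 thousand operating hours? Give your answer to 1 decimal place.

The relevant probability is 13,566/24,042 = 0.564263.
Expected number = 10,000 × 0.564263 = 5642.6.

5642.6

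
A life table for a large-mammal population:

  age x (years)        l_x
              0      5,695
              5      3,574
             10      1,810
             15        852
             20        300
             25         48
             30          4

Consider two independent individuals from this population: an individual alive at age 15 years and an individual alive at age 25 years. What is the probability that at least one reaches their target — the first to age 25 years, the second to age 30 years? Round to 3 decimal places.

p₁ = l_25/l_15 = 48/852 = 0.056338; p₂ = l_30/l_25 = 4/48 = 0.083333.
P(at least one) = 1 − (1−p₁)(1−p₂) = 1 − 0.943662 × 0.916667 = 0.134976.

0.135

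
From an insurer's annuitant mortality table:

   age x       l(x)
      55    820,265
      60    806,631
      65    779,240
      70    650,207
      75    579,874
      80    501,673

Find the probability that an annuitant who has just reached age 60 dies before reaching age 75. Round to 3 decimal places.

P(die before 75 | alive at 60) = 1 − l(75)/l(60) = 1 − 579,874/806,631 = (226,757)/806,631 = 0.281116.

0.281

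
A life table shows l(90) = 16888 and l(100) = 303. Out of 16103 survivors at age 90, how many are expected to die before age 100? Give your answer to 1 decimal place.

The relevant probability is 1 − 303/16888 = 0.982058.
Expected number = 16103 × 0.982058 = 15814.1.

15814.1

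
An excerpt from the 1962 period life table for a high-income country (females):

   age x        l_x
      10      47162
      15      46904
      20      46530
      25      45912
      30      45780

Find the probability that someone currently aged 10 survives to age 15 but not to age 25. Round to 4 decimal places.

We want 5|10q10 = (l_15 − l_25)/l_10.
This is the probability of reaching 15 but not 25, conditional on being alive at 10: (l_15 − l_25) / l_10.
= (46904 − 45912) / 47162 = 992 / 47162 = 0.021034.

0.0210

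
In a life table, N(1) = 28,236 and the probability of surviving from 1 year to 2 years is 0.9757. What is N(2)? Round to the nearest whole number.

N(2) = N(1) × p = 28,236 × 0.9757 = 27550.

27550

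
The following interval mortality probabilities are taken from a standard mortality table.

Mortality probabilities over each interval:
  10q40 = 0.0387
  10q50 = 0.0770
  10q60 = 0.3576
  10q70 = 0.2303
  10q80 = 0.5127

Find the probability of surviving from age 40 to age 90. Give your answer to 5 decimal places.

50p40 = (1 − 0.0387) × (1 − 0.0770) × (1 − 0.3576) × (1 − 0.2303) × (1 − 0.5127).
= 0.9613 × 0.9230 × 0.6424 × 0.7697 × 0.4873 = 0.213788.

0.21379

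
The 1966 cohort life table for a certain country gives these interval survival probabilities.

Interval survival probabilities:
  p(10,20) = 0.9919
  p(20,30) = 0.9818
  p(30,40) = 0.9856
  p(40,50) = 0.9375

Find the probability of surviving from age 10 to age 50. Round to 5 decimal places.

0.89984

The overall survival probability is 0.9919 × 0.9818 × 0.9856 × 0.9375.
= 0.899835.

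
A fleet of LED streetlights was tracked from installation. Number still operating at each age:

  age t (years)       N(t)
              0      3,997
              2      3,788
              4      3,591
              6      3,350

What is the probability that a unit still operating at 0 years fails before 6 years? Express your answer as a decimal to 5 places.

P(fail before 6 | operational at 0) = 1 − N(6)/N(0) = 1 − 3,350/3,997 = (647)/3,997 = 0.161871.

0.16187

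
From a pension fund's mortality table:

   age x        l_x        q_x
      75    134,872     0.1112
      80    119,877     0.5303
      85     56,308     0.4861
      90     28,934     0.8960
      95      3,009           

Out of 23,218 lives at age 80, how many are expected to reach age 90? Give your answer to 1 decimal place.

The relevant probability is 28,934/119,877 = 0.241364.
Expected number = 23,218 × 0.241364 = 5604.0.

5604.0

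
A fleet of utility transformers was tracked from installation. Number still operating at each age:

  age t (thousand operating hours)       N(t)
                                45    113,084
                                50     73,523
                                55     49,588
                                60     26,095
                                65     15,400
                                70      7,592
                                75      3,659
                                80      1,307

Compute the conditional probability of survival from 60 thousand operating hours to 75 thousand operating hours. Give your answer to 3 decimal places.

The conditional survival probability is N(75)/N(60) = 3,659/26,095 = 0.140218.

0.140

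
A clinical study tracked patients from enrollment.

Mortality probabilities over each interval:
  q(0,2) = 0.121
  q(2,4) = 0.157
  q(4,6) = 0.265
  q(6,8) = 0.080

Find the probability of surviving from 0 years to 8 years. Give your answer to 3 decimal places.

0.501

Survival from 0 to 8 is the product of surviving each interval: (1 − 0.121) × (1 − 0.157) × (1 − 0.265) × (1 − 0.080).
= 0.879 × 0.843 × 0.735 × 0.920 = 0.501062.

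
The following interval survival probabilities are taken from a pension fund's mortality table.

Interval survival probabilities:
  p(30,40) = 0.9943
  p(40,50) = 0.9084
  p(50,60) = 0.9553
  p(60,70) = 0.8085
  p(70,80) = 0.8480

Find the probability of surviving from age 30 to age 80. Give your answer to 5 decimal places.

Chaining the interval survival probabilities: 0.9943 × 0.9084 × 0.9553 × 0.8085 × 0.8480.
= 0.591576.

0.59158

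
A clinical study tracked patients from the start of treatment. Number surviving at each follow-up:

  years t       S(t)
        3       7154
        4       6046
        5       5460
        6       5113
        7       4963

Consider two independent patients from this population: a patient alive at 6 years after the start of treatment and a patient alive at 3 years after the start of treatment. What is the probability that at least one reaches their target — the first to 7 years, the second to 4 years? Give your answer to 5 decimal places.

p₁ = S(7)/S(6) = 4963/5113 = 0.970663; p₂ = S(4)/S(3) = 6046/7154 = 0.845122.
P(at least one) = 1 − (1−p₁)(1−p₂) = 1 − 0.029337 × 0.154878 = 0.995456.

0.99546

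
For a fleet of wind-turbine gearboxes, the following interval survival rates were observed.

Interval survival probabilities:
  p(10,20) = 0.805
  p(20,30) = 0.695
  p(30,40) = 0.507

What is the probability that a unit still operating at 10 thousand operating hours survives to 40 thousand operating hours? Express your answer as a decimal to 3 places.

0.284

P(survive 10→40) = 0.805 × 0.695 × 0.507.
= 0.283654.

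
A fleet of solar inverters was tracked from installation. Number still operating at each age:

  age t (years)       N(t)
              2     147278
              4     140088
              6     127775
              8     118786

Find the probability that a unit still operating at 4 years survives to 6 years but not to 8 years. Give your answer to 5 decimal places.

This is the probability of reaching 6 but not 8, conditional on being operational at 4: (N(6) − N(8)) / N(4).
= (127775 − 118786) / 140088 = 8989 / 140088 = 0.064167.

0.06417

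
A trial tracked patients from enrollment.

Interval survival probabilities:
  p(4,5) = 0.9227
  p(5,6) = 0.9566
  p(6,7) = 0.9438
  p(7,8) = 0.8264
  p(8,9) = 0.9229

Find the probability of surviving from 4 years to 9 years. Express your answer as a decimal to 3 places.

The overall survival probability is 0.9227 × 0.9566 × 0.9438 × 0.8264 × 0.9229.
= 0.635354.

0.635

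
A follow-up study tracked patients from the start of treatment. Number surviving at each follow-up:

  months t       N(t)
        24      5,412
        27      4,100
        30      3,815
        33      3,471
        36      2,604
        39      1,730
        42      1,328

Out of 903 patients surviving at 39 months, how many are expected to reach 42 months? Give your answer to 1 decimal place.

693.2

The relevant probability is 1,328/1,730 = 0.767630.
Expected number = 903 × 0.767630 = 693.2.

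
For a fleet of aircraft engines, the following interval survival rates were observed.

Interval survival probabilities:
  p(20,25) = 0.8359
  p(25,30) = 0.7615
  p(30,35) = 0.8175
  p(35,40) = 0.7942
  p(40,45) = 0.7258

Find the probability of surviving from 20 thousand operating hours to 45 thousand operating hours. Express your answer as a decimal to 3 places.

P(survive 20→45) = 0.8359 × 0.7615 × 0.8175 × 0.7942 × 0.7258.
= 0.299957.

0.300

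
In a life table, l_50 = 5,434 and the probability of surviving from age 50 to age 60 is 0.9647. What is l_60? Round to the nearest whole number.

l_60 = l_50 × p = 5,434 × 0.9647 = 5242.

5242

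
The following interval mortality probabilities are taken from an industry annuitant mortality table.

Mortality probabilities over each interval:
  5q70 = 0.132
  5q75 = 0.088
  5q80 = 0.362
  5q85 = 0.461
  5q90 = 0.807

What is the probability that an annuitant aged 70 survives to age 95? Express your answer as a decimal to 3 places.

25p70 = (1 − 0.132) × (1 − 0.088) × (1 − 0.362) × (1 − 0.461) × (1 − 0.807).
= 0.868 × 0.912 × 0.638 × 0.539 × 0.193 = 0.052539.

0.053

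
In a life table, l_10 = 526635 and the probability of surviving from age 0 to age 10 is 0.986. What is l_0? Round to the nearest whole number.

l_0 = l_10 / p = 526635 / 0.986 = 534113.

534113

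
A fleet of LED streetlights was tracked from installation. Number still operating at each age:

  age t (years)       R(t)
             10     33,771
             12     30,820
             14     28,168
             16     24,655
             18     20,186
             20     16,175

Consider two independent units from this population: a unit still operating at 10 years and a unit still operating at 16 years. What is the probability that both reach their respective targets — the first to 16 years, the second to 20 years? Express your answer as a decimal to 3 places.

0.479

p₁ = R(16)/R(10) = 24,655/33,771 = 0.730064; p₂ = R(20)/R(16) = 16,175/24,655 = 0.656054.
P(both) = p₁ × p₂ = 0.730064 × 0.656054 = 0.478961.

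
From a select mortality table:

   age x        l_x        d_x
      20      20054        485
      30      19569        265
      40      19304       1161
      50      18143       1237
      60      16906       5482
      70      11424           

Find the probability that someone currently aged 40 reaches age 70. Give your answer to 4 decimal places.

We want 30p40 = l_70/l_40.
The conditional survival probability is l_70/l_40 = 11424/19304 = 0.591794.

0.5918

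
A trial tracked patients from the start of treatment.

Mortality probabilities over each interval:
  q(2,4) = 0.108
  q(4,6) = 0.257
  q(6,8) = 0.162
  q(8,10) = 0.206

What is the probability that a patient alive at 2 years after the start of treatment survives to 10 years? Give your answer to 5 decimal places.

P(survive 2→10) = (1 − 0.108) × (1 − 0.257) × (1 − 0.162) × (1 − 0.206).
= 0.892 × 0.743 × 0.838 × 0.794 = 0.440979.

0.44098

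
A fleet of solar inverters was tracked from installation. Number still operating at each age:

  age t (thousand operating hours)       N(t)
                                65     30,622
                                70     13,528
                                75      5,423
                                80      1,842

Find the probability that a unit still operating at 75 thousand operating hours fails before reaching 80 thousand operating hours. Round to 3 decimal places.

P(fail before 80 | operational at 75) = 1 − N(80)/N(75) = 1 − 1,842/5,423 = (3,581)/5,423 = 0.660336.

0.660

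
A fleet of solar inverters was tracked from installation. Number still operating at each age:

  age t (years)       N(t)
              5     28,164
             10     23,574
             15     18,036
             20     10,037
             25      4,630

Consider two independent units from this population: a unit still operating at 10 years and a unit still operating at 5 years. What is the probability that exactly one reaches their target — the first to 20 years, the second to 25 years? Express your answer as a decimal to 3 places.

p₁ = N(20)/N(10) = 10,037/23,574 = 0.425766; p₂ = N(25)/N(5) = 4,630/28,164 = 0.164394.
P(exactly one) = p₁(1−p₂) + (1−p₁)p₂ = 0.355773 + 0.094401 = 0.450173.

0.450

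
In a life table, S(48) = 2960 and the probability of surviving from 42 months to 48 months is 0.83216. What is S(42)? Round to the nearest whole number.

3557

S(42) = S(48) / p = 2960 / 0.83216 = 3557.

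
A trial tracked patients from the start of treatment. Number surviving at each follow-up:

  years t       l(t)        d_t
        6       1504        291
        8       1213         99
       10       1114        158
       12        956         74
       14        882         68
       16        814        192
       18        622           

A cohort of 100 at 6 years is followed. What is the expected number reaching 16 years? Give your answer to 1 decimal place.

54.1

The relevant probability is 814/1504 = 0.541223.
Expected number = 100 × 0.541223 = 54.1.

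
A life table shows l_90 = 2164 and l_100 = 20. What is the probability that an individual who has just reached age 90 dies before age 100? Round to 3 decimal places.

0.991

P(die before 100 | alive at 90) = 1 − l_100/l_90 = 1 − 20/2164 = (2144)/2164 = 0.990758.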